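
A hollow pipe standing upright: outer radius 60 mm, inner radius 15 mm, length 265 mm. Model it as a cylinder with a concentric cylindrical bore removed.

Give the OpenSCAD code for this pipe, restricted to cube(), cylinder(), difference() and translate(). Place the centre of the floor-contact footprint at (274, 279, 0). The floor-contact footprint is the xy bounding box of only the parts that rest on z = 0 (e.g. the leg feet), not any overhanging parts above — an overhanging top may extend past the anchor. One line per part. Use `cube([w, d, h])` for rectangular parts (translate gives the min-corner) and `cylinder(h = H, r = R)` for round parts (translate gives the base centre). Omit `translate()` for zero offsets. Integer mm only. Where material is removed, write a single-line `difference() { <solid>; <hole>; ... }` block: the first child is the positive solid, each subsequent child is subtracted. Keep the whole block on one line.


difference() { translate([274, 279, 0]) cylinder(h = 265, r = 60); translate([274, 279, 0]) cylinder(h = 265, r = 15); }


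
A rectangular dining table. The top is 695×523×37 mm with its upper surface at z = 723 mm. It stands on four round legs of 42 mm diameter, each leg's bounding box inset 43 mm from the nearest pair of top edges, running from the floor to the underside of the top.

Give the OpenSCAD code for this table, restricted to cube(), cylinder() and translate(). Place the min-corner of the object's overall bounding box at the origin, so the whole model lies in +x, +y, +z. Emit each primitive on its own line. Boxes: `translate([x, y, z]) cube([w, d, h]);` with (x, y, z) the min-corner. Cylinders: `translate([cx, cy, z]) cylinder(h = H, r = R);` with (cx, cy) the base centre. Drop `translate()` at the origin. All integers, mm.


translate([0, 0, 686]) cube([695, 523, 37]);
translate([64, 64, 0]) cylinder(h = 686, r = 21);
translate([631, 64, 0]) cylinder(h = 686, r = 21);
translate([64, 459, 0]) cylinder(h = 686, r = 21);
translate([631, 459, 0]) cylinder(h = 686, r = 21);


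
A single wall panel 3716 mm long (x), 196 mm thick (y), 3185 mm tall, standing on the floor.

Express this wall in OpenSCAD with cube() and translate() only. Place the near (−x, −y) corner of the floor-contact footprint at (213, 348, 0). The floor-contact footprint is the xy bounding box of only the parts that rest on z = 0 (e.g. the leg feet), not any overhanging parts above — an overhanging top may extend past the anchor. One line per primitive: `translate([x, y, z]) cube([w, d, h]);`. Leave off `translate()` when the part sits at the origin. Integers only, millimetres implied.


translate([213, 348, 0]) cube([3716, 196, 3185]);


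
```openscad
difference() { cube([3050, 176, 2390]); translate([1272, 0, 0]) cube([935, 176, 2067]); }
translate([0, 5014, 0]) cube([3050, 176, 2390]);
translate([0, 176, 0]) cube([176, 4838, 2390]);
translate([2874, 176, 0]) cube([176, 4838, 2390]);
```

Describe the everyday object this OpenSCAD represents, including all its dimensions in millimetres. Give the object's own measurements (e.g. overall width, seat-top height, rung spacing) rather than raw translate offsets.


A single room: four walls, each 2390 mm tall and 176 mm thick, enclosing an outside footprint 3050×5190 mm (x × y), no floor or roof. The front and back walls (−y and +y sides) run the full x-width; the side walls fit between their inner faces. A door opening 935 mm wide and 2067 mm tall is cut through the front wall from the floor up, its −x edge 1272 mm from the wall's −x end.


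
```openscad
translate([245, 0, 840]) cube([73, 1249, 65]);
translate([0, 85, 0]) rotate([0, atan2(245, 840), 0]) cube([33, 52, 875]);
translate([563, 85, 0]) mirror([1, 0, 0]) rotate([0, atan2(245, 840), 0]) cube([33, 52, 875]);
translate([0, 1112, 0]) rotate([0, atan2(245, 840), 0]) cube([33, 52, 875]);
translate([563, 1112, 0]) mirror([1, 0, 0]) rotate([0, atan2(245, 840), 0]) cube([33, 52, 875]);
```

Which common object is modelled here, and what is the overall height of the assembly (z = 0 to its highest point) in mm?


A sawhorse. The overall height is 905 mm.

A beam across two mirrored pairs of raked legs — a sawhorse. The beam's underside is at z = 840 (matching the legs' vertical rise in atan2(245, 840)) and the beam is 65 mm tall, so its top is at 840 + 65 = 905 mm. The raked legs top out at the beam's underside, so that is the highest point.


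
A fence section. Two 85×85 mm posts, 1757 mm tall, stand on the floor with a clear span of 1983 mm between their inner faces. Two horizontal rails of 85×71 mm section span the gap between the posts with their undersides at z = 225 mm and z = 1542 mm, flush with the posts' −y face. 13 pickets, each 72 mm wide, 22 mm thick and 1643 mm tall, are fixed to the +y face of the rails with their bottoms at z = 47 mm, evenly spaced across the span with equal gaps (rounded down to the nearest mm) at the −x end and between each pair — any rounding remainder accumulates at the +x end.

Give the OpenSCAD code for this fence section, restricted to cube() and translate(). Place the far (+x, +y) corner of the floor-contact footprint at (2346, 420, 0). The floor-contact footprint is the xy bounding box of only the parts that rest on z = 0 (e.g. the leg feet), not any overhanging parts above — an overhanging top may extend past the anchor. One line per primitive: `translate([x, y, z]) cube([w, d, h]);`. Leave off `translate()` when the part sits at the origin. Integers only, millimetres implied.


translate([193, 335, 0]) cube([85, 85, 1757]);
translate([2261, 335, 0]) cube([85, 85, 1757]);
translate([278, 335, 225]) cube([1983, 85, 71]);
translate([278, 335, 1542]) cube([1983, 85, 71]);
translate([352, 420, 47]) cube([72, 22, 1643]);
translate([498, 420, 47]) cube([72, 22, 1643]);
translate([644, 420, 47]) cube([72, 22, 1643]);
translate([790, 420, 47]) cube([72, 22, 1643]);
translate([936, 420, 47]) cube([72, 22, 1643]);
translate([1082, 420, 47]) cube([72, 22, 1643]);
translate([1228, 420, 47]) cube([72, 22, 1643]);
translate([1374, 420, 47]) cube([72, 22, 1643]);
translate([1520, 420, 47]) cube([72, 22, 1643]);
translate([1666, 420, 47]) cube([72, 22, 1643]);
translate([1812, 420, 47]) cube([72, 22, 1643]);
translate([1958, 420, 47]) cube([72, 22, 1643]);
translate([2104, 420, 47]) cube([72, 22, 1643]);


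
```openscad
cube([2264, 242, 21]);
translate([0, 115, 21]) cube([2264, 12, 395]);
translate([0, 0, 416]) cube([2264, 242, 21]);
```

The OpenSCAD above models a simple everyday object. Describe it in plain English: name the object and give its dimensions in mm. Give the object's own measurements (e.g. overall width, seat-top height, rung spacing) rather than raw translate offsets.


An I-beam lying along x, 2264 mm long. Overall section height 437 mm. Two flanges 242 mm wide (y) and 21 mm thick, one on the floor and one at the top; a web 12 mm thick runs between them, centred on the flange width.


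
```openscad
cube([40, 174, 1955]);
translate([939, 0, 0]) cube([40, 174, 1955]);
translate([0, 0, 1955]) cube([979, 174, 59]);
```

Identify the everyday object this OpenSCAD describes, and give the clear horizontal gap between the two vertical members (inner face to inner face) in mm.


A door frame. The clear opening width is 899 mm.

Two 1955 mm tall posts with a header on top — a door frame. The left jamb is 40 mm wide at x = 0; the right jamb starts at x = 939. The clear opening is 939 − 40 = 899 mm.


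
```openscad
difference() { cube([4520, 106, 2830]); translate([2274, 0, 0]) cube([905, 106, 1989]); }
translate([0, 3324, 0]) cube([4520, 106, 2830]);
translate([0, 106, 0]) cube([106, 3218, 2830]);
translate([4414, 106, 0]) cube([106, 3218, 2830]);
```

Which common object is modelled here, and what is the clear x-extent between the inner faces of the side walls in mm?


A single room. The interior width is 4308 mm.

Four walls enclosing a rectangle with a door in the front wall — a room. Outside width 4520 minus two 106 mm walls gives 4308 mm.


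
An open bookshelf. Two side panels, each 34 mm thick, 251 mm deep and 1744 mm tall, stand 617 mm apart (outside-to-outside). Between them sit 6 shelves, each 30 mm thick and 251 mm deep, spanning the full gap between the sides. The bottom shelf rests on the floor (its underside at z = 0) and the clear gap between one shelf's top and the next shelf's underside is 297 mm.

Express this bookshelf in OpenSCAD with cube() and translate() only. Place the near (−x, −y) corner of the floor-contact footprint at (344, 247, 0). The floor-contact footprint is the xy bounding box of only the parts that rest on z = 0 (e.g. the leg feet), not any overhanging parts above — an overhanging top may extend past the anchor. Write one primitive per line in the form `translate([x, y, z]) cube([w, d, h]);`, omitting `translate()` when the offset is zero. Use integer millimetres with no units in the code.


translate([344, 247, 0]) cube([34, 251, 1744]);
translate([927, 247, 0]) cube([34, 251, 1744]);
translate([378, 247, 0]) cube([549, 251, 30]);
translate([378, 247, 327]) cube([549, 251, 30]);
translate([378, 247, 654]) cube([549, 251, 30]);
translate([378, 247, 981]) cube([549, 251, 30]);
translate([378, 247, 1308]) cube([549, 251, 30]);
translate([378, 247, 1635]) cube([549, 251, 30]);


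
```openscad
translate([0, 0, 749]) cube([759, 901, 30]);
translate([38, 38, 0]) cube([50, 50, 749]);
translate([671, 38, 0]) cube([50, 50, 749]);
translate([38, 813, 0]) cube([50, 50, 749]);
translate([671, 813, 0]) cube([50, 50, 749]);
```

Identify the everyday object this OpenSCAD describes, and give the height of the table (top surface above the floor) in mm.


A table. The table height is 779 mm.

A 759×901×30 slab sits at z = 749 on four 50 mm square posts — a table. The top surface is at 749 + 30 = 779 mm.


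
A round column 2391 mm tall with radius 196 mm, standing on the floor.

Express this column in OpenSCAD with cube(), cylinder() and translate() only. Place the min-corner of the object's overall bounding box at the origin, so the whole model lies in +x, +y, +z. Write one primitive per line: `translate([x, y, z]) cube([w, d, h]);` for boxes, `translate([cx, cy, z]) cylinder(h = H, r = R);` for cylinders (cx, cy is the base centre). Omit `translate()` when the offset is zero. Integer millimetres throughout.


translate([196, 196, 0]) cylinder(h = 2391, r = 196);


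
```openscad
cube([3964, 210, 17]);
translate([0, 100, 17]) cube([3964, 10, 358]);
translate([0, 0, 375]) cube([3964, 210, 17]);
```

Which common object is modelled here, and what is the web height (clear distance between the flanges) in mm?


An I-beam. The web height is 358 mm.

Two wide flanges with a thin centred web — an I-beam. Overall 392 mm minus two 17 mm flanges gives a web of 392 − 2·17 = 358 mm.


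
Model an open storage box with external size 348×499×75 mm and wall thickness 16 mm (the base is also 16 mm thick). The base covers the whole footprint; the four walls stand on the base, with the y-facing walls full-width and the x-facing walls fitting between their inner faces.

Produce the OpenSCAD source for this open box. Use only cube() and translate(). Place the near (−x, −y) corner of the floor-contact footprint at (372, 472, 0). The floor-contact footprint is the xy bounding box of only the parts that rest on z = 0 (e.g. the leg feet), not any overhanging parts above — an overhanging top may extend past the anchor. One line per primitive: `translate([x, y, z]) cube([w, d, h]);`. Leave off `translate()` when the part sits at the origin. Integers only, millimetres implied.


translate([372, 472, 0]) cube([348, 499, 16]);
translate([372, 472, 16]) cube([348, 16, 59]);
translate([372, 955, 16]) cube([348, 16, 59]);
translate([372, 488, 16]) cube([16, 467, 59]);
translate([704, 488, 16]) cube([16, 467, 59]);


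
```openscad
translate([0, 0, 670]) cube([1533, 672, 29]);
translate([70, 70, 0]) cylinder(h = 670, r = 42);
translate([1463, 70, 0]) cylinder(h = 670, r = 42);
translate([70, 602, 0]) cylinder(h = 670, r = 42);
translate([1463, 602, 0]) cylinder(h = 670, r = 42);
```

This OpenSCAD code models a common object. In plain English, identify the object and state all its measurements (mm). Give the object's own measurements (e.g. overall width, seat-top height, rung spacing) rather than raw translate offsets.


A rectangular dining table. The top is 1533×672×29 mm with its upper surface at z = 699 mm. It stands on four round legs of 84 mm diameter, each leg's bounding box inset 28 mm from the nearest pair of top edges, running from the floor to the underside of the top.


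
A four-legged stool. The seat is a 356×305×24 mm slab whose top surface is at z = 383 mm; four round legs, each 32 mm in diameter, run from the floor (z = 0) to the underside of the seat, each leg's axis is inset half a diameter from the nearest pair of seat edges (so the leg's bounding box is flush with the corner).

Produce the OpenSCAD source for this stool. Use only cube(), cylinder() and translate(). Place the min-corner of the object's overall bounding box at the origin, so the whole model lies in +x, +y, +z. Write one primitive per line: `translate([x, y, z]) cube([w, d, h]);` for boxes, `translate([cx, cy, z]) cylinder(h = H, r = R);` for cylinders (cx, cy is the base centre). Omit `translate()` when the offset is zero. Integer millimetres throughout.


translate([0, 0, 359]) cube([356, 305, 24]);
translate([16, 16, 0]) cylinder(h = 359, r = 16);
translate([340, 16, 0]) cylinder(h = 359, r = 16);
translate([16, 289, 0]) cylinder(h = 359, r = 16);
translate([340, 289, 0]) cylinder(h = 359, r = 16);


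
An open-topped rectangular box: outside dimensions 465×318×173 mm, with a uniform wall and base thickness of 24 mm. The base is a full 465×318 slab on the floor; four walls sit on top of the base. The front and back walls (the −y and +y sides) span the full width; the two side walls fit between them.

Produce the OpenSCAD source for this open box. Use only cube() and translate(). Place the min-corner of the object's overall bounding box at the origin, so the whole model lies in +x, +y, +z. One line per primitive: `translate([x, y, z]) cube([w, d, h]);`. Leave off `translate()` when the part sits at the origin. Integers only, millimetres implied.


cube([465, 318, 24]);
translate([0, 0, 24]) cube([465, 24, 149]);
translate([0, 294, 24]) cube([465, 24, 149]);
translate([0, 24, 24]) cube([24, 270, 149]);
translate([441, 24, 24]) cube([24, 270, 149]);


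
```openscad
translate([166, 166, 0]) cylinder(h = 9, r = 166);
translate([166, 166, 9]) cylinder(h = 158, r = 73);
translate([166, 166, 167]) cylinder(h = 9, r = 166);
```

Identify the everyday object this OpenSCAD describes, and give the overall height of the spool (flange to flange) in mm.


A spool. The overall height is 176 mm.

Three coaxial cylinders, large–small–large — a spool. Two 9 mm flanges and a 158 mm core give 9 + 158 + 9 = 176 mm.


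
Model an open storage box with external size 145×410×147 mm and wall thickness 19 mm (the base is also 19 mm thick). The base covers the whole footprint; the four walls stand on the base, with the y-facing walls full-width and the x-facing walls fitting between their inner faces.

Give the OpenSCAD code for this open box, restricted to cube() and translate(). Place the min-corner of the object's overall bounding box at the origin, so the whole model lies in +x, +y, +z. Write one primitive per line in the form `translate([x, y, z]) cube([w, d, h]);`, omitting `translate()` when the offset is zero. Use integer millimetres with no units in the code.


cube([145, 410, 19]);
translate([0, 0, 19]) cube([145, 19, 128]);
translate([0, 391, 19]) cube([145, 19, 128]);
translate([0, 19, 19]) cube([19, 372, 128]);
translate([126, 19, 19]) cube([19, 372, 128]);


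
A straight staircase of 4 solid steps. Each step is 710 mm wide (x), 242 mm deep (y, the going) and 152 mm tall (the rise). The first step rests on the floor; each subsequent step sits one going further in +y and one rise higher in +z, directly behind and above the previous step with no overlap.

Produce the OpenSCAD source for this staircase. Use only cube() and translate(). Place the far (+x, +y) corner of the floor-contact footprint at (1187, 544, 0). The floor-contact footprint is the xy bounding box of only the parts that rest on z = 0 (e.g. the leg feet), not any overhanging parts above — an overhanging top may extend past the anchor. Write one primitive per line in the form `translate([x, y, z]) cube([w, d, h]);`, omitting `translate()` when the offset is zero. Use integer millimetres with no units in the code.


translate([477, 302, 0]) cube([710, 242, 152]);
translate([477, 544, 152]) cube([710, 242, 152]);
translate([477, 786, 304]) cube([710, 242, 152]);
translate([477, 1028, 456]) cube([710, 242, 152]);


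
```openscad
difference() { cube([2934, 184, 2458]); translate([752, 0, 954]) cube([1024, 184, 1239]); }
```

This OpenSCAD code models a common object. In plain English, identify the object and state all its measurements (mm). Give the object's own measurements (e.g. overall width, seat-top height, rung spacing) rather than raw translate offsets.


A wall 2934 mm long (x), 184 mm thick (y), 2458 mm tall, with a rectangular window opening cut through it. The opening is 1024 mm wide and 1239 mm tall; its sill is at z = 954 mm and its near (−x) edge is 752 mm from the wall's −x end. The opening passes through the full wall thickness.


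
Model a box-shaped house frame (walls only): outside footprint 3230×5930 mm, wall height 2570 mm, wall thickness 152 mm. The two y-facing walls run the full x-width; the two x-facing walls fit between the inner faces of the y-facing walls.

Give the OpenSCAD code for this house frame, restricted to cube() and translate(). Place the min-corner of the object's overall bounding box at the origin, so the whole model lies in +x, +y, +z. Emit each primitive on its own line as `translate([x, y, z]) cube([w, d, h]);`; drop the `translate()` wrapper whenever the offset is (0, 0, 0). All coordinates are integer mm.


cube([3230, 152, 2570]);
translate([0, 5778, 0]) cube([3230, 152, 2570]);
translate([0, 152, 0]) cube([152, 5626, 2570]);
translate([3078, 152, 0]) cube([152, 5626, 2570]);


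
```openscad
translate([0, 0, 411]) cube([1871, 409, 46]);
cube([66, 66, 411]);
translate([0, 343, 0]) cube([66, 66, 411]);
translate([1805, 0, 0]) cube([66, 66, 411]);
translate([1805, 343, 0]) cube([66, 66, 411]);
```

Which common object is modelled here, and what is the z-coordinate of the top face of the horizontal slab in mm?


A bench. The seat-top height is 457 mm.

A long slab on four corner posts — a bench. The slab sits at z = 411 with thickness 46, so the top is 411 + 46 = 457 mm.


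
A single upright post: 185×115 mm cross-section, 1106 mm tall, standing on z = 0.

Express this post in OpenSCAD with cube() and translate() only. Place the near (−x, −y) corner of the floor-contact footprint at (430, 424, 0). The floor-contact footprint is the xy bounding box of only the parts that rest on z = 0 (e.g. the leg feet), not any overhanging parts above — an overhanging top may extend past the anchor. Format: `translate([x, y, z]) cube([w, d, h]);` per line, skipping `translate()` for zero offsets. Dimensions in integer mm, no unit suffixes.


translate([430, 424, 0]) cube([185, 115, 1106]);


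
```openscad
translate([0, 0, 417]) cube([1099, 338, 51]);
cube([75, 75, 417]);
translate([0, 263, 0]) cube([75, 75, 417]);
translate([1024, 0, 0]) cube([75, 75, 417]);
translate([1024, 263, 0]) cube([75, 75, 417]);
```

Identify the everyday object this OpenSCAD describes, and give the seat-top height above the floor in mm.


A bench. The seat-top height is 468 mm.

A long slab on four corner posts — a bench. The slab sits at z = 417 with thickness 51, so the top is 417 + 51 = 468 mm.


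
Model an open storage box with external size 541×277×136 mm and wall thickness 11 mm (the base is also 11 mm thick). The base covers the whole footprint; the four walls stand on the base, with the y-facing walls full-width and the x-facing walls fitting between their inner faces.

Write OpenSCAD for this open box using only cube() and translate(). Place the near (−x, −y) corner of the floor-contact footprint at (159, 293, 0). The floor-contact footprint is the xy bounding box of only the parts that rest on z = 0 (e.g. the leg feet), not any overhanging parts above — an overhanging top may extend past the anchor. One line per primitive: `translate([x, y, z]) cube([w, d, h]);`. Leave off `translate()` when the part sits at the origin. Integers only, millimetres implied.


translate([159, 293, 0]) cube([541, 277, 11]);
translate([159, 293, 11]) cube([541, 11, 125]);
translate([159, 559, 11]) cube([541, 11, 125]);
translate([159, 304, 11]) cube([11, 255, 125]);
translate([689, 304, 11]) cube([11, 255, 125]);


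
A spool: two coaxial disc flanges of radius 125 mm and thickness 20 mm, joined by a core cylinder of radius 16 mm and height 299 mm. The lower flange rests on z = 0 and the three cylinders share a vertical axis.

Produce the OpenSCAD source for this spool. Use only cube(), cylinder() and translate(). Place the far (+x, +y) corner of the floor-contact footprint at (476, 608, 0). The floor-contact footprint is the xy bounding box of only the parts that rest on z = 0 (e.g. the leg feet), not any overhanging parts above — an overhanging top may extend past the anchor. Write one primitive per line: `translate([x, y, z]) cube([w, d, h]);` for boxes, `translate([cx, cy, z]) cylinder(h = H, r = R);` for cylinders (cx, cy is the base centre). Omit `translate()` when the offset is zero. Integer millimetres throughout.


translate([351, 483, 0]) cylinder(h = 20, r = 125);
translate([351, 483, 20]) cylinder(h = 299, r = 16);
translate([351, 483, 319]) cylinder(h = 20, r = 125);


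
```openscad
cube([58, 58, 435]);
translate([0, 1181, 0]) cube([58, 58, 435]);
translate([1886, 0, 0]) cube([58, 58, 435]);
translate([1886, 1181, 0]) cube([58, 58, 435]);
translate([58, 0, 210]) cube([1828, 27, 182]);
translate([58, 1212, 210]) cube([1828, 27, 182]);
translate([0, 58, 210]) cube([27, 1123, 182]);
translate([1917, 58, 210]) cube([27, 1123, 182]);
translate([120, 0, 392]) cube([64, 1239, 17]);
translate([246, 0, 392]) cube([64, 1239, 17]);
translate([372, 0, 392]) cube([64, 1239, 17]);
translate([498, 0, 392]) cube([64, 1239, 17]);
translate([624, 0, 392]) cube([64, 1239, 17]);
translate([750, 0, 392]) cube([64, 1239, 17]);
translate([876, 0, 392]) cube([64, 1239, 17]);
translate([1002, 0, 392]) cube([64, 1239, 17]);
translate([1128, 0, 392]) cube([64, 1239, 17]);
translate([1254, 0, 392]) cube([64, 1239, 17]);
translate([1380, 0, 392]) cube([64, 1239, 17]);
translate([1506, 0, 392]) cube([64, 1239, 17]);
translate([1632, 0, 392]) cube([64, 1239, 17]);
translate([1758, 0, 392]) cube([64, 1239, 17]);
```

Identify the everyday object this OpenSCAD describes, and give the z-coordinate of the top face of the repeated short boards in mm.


A bed frame. The slat-top height is 409 mm.

Four posts, four rails, and a row of slats — a bed frame. Slats sit on the rails at z = 210 + 182 = 392; with slat thickness 17, the top is 409 mm.


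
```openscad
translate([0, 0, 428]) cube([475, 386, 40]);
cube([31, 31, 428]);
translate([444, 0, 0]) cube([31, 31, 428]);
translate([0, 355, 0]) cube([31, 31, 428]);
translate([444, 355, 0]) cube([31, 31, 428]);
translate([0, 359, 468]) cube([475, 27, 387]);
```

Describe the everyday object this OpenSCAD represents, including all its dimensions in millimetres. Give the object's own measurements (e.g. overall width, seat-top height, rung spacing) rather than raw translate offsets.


A chair. The seat is a 475×386×40 mm slab with its top at z = 468 mm, on four 31×31 mm corner legs (flush with the seat edges, standing on z = 0). A flat backrest 27 mm thick, 387 mm tall, spans the full seat width and rises from the seat top along its +y edge, rear face flush with the rear of the seat.


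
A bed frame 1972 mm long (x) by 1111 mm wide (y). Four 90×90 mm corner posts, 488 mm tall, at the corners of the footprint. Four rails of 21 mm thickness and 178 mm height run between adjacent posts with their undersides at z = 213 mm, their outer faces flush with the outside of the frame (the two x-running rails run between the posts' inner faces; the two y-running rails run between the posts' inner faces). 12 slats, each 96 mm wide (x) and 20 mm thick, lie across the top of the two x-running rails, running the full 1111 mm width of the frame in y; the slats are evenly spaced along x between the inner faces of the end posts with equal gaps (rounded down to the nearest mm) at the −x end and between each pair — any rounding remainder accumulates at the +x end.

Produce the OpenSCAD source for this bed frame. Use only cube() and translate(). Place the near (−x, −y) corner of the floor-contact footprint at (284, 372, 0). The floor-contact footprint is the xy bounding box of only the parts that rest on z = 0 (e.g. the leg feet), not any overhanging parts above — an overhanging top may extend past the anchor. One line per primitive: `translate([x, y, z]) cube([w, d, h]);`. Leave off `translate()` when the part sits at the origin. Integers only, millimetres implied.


// slat z = rail_z + rail_h = 213 + 178 = 391
// slat gap = ⌊(1792 − 12·96) / 13⌋ = 49
translate([284, 372, 0]) cube([90, 90, 488]);
translate([284, 1393, 0]) cube([90, 90, 488]);
translate([2166, 372, 0]) cube([90, 90, 488]);
translate([2166, 1393, 0]) cube([90, 90, 488]);
translate([374, 372, 213]) cube([1792, 21, 178]);
translate([374, 1462, 213]) cube([1792, 21, 178]);
translate([284, 462, 213]) cube([21, 931, 178]);
translate([2235, 462, 213]) cube([21, 931, 178]);
translate([423, 372, 391]) cube([96, 1111, 20]);
translate([568, 372, 391]) cube([96, 1111, 20]);
translate([713, 372, 391]) cube([96, 1111, 20]);
translate([858, 372, 391]) cube([96, 1111, 20]);
translate([1003, 372, 391]) cube([96, 1111, 20]);
translate([1148, 372, 391]) cube([96, 1111, 20]);
translate([1293, 372, 391]) cube([96, 1111, 20]);
translate([1438, 372, 391]) cube([96, 1111, 20]);
translate([1583, 372, 391]) cube([96, 1111, 20]);
translate([1728, 372, 391]) cube([96, 1111, 20]);
translate([1873, 372, 391]) cube([96, 1111, 20]);
translate([2018, 372, 391]) cube([96, 1111, 20]);


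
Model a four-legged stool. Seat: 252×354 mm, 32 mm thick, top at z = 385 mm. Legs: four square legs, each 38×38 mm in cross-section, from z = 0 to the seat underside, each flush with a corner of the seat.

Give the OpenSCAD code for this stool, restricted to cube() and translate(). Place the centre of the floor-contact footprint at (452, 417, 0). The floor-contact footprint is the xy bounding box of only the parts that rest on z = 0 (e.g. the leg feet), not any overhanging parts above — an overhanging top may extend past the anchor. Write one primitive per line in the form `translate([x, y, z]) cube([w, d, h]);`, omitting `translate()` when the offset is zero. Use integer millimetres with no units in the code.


translate([326, 240, 353]) cube([252, 354, 32]);
translate([326, 240, 0]) cube([38, 38, 353]);
translate([540, 240, 0]) cube([38, 38, 353]);
translate([326, 556, 0]) cube([38, 38, 353]);
translate([540, 556, 0]) cube([38, 38, 353]);


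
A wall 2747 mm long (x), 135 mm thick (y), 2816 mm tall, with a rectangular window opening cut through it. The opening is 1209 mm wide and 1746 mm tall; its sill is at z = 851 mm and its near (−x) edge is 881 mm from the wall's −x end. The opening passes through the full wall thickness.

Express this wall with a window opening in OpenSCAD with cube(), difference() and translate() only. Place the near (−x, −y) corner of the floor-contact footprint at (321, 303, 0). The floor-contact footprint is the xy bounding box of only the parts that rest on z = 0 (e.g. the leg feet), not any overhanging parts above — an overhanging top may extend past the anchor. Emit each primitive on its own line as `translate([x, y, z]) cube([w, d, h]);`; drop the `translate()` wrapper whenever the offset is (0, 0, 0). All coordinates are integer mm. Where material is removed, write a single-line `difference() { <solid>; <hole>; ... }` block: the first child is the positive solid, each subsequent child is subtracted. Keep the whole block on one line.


difference() { translate([321, 303, 0]) cube([2747, 135, 2816]); translate([1202, 303, 851]) cube([1209, 135, 1746]); }


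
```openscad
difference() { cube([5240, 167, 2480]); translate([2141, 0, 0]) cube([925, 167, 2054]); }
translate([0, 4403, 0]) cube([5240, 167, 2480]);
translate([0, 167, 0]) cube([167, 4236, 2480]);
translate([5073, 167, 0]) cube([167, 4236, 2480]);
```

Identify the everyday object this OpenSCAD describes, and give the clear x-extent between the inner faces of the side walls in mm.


A single room. The interior width is 4906 mm.

Four walls enclosing a rectangle with a door in the front wall — a room. Outside width 5240 minus two 167 mm walls gives 4906 mm.


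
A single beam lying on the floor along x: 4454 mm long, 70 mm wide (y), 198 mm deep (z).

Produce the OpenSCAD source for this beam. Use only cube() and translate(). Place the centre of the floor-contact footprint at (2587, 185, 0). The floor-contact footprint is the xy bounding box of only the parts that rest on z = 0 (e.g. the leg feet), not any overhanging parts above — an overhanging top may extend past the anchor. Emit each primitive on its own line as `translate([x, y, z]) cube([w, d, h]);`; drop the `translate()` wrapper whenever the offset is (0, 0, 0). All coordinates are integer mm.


translate([360, 150, 0]) cube([4454, 70, 198]);


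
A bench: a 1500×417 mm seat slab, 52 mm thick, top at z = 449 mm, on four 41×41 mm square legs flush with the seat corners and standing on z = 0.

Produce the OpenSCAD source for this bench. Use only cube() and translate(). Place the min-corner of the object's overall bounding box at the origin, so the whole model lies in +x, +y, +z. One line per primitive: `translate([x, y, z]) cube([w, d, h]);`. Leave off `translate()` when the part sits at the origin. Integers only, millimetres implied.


translate([0, 0, 397]) cube([1500, 417, 52]);
cube([41, 41, 397]);
translate([0, 376, 0]) cube([41, 41, 397]);
translate([1459, 0, 0]) cube([41, 41, 397]);
translate([1459, 376, 0]) cube([41, 41, 397]);


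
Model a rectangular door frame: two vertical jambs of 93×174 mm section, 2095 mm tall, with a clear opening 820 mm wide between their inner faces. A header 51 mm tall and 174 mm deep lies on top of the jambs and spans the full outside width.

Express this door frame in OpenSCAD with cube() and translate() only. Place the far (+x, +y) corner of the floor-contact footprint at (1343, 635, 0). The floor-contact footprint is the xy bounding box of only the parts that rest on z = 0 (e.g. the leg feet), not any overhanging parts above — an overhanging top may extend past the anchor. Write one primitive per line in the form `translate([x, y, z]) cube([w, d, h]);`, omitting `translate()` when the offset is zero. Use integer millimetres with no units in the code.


translate([337, 461, 0]) cube([93, 174, 2095]);
translate([1250, 461, 0]) cube([93, 174, 2095]);
translate([337, 461, 2095]) cube([1006, 174, 51]);


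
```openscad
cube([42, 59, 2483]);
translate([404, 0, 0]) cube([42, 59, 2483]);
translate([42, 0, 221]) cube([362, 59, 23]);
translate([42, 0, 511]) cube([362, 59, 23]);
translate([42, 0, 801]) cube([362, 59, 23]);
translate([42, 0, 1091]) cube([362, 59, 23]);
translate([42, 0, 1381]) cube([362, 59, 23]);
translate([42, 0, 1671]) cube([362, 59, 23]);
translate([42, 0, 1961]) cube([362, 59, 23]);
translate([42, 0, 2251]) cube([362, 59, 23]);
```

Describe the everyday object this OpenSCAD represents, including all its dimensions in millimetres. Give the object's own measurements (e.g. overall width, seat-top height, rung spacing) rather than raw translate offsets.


A straight ladder. Two 42×59 mm vertical rails, 2483 mm tall, stand 446 mm apart (outside-to-outside) with their front faces coplanar on the −y side. 8 rungs, each 59 mm deep and 23 mm tall, span between the inner faces of the rails, front faces flush with the rails. The lowest rung's underside is at z = 221 mm and rungs are spaced 290 mm apart (underside to underside).


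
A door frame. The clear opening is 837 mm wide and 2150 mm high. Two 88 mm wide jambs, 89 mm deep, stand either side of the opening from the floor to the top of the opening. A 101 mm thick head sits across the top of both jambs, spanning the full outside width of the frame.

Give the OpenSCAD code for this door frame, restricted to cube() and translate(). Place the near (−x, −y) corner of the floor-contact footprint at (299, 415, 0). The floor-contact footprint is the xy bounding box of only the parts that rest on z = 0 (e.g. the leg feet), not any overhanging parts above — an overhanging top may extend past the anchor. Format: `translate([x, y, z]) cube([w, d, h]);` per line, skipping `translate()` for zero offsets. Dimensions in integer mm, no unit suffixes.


translate([299, 415, 0]) cube([88, 89, 2150]);
translate([1224, 415, 0]) cube([88, 89, 2150]);
translate([299, 415, 2150]) cube([1013, 89, 101]);


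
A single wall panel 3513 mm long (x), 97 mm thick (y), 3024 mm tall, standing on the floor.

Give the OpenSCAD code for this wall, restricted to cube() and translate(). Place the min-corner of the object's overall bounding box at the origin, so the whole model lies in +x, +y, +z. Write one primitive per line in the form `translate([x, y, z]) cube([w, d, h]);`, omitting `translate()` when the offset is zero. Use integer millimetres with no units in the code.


cube([3513, 97, 3024]);


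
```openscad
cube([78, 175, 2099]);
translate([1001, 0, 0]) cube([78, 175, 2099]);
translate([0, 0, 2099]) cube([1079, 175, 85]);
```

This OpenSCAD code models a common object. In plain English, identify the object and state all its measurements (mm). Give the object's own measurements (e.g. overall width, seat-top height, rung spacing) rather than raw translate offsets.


A door frame. The clear opening is 923 mm wide and 2099 mm high. Two 78 mm wide jambs, 175 mm deep, stand either side of the opening from the floor to the top of the opening. A 85 mm thick head sits across the top of both jambs, spanning the full outside width of the frame.


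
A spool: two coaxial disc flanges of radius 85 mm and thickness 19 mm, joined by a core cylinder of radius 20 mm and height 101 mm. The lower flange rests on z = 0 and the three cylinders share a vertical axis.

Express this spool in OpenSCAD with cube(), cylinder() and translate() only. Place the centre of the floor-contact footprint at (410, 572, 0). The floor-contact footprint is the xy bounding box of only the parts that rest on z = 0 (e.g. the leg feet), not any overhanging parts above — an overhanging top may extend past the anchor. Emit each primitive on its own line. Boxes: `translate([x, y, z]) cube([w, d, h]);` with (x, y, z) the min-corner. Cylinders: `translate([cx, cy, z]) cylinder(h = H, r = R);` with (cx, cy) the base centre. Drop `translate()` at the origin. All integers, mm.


translate([410, 572, 0]) cylinder(h = 19, r = 85);
translate([410, 572, 19]) cylinder(h = 101, r = 20);
translate([410, 572, 120]) cylinder(h = 19, r = 85);


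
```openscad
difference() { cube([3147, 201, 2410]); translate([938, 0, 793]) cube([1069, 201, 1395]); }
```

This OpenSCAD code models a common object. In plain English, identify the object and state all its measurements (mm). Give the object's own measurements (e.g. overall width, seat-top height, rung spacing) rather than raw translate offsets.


A wall 3147 mm long (x), 201 mm thick (y), 2410 mm tall, with a rectangular window opening cut through it. The opening is 1069 mm wide and 1395 mm tall; its sill is at z = 793 mm and its near (−x) edge is 938 mm from the wall's −x end. The opening passes through the full wall thickness.


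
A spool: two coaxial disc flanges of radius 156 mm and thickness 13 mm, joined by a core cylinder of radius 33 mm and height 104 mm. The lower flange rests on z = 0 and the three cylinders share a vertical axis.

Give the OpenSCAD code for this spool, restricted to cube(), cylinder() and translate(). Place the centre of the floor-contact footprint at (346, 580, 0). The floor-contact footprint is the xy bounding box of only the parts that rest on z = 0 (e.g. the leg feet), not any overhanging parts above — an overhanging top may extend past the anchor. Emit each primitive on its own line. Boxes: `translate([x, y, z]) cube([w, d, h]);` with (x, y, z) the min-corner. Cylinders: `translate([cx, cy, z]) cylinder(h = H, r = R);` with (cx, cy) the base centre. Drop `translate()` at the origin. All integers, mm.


translate([346, 580, 0]) cylinder(h = 13, r = 156);
translate([346, 580, 13]) cylinder(h = 104, r = 33);
translate([346, 580, 117]) cylinder(h = 13, r = 156);


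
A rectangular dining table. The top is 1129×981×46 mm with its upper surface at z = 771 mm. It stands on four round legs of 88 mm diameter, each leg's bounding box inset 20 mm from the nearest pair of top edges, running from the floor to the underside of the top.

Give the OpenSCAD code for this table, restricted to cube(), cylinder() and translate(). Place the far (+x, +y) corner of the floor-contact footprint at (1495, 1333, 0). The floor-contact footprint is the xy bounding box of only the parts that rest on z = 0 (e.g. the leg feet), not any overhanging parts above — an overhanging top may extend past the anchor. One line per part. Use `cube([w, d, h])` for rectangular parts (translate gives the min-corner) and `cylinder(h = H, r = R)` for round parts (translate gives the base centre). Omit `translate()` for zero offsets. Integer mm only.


// leg_h = 771 - 46 = 725
translate([386, 372, 725]) cube([1129, 981, 46]);
translate([450, 436, 0]) cylinder(h = 725, r = 44);
translate([1451, 436, 0]) cylinder(h = 725, r = 44);
translate([450, 1289, 0]) cylinder(h = 725, r = 44);
translate([1451, 1289, 0]) cylinder(h = 725, r = 44);


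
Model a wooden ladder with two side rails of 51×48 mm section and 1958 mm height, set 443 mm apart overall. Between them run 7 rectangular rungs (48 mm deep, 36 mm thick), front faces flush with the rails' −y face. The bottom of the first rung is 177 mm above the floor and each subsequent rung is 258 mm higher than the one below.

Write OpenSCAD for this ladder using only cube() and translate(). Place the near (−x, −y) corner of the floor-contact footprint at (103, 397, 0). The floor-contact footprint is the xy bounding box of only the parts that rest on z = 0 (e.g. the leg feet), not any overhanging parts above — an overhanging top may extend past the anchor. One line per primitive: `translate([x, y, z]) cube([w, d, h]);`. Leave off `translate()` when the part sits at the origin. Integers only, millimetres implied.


// rung span = 443 - 2*51 = 341
// rung[k] z = 177 + k*258
translate([103, 397, 0]) cube([51, 48, 1958]);
translate([495, 397, 0]) cube([51, 48, 1958]);
translate([154, 397, 177]) cube([341, 48, 36]);
translate([154, 397, 435]) cube([341, 48, 36]);
translate([154, 397, 693]) cube([341, 48, 36]);
translate([154, 397, 951]) cube([341, 48, 36]);
translate([154, 397, 1209]) cube([341, 48, 36]);
translate([154, 397, 1467]) cube([341, 48, 36]);
translate([154, 397, 1725]) cube([341, 48, 36]);


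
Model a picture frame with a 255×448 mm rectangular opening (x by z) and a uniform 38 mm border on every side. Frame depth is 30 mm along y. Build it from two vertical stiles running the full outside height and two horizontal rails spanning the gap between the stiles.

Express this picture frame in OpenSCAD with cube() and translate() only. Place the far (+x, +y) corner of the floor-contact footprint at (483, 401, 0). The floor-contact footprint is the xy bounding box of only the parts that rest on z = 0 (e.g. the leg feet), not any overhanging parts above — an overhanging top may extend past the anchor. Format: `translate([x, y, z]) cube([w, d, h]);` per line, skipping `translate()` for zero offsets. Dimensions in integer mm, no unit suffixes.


translate([152, 371, 0]) cube([38, 30, 524]);
translate([445, 371, 0]) cube([38, 30, 524]);
translate([190, 371, 0]) cube([255, 30, 38]);
translate([190, 371, 486]) cube([255, 30, 38]);
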